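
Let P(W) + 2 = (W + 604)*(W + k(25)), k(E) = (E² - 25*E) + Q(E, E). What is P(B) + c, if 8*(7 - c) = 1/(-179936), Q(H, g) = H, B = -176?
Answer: -93024033023/1439488 ≈ -64623.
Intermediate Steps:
c = 10076417/1439488 (c = 7 - ⅛/(-179936) = 7 - ⅛*(-1/179936) = 7 + 1/1439488 = 10076417/1439488 ≈ 7.0000)
k(E) = E² - 24*E (k(E) = (E² - 25*E) + E = E² - 24*E)
P(W) = -2 + (25 + W)*(604 + W) (P(W) = -2 + (W + 604)*(W + 25*(-24 + 25)) = -2 + (604 + W)*(W + 25*1) = -2 + (604 + W)*(W + 25) = -2 + (604 + W)*(25 + W) = -2 + (25 + W)*(604 + W))
P(B) + c = (15098 + (-176)² + 629*(-176)) + 10076417/1439488 = (15098 + 30976 - 110704) + 10076417/1439488 = -64630 + 10076417/1439488 = -93024033023/1439488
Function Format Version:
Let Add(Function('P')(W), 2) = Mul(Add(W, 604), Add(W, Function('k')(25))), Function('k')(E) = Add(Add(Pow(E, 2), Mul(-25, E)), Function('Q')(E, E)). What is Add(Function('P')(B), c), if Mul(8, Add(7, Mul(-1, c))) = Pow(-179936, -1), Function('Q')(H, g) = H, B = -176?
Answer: Rational(-93024033023, 1439488) ≈ -64623.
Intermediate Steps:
c = Rational(10076417, 1439488) (c = Add(7, Mul(Rational(-1, 8), Pow(-179936, -1))) = Add(7, Mul(Rational(-1, 8), Rational(-1, 179936))) = Add(7, Rational(1, 1439488)) = Rational(10076417, 1439488) ≈ 7.0000)
Function('k')(E) = Add(Pow(E, 2), Mul(-24, E)) (Function('k')(E) = Add(Add(Pow(E, 2), Mul(-25, E)), E) = Add(Pow(E, 2), Mul(-24, E)))
Function('P')(W) = Add(-2, Mul(Add(25, W), Add(604, W))) (Function('P')(W) = Add(-2, Mul(Add(W, 604), Add(W, Mul(25, Add(-24, 25))))) = Add(-2, Mul(Add(604, W), Add(W, Mul(25, 1)))) = Add(-2, Mul(Add(604, W), Add(W, 25))) = Add(-2, Mul(Add(604, W), Add(25, W))) = Add(-2, Mul(Add(25, W), Add(604, W))))
Add(Function('P')(B), c) = Add(Add(15098, Pow(-176, 2), Mul(629, -176)), Rational(10076417, 1439488)) = Add(Add(15098, 30976, -110704), Rational(10076417, 1439488)) = Add(-64630, Rational(10076417, 1439488)) = Rational(-93024033023, 1439488)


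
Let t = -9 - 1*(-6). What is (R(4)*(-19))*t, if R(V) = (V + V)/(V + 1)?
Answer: 456/5 ≈ 91.200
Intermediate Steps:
t = -3 (t = -9 + 6 = -3)
R(V) = 2*V/(1 + V) (R(V) = (2*V)/(1 + V) = 2*V/(1 + V))
(R(4)*(-19))*t = ((2*4/(1 + 4))*(-19))*(-3) = ((2*4/5)*(-19))*(-3) = ((2*4*(1/5))*(-19))*(-3) = ((8/5)*(-19))*(-3) = -152/5*(-3) = 456/5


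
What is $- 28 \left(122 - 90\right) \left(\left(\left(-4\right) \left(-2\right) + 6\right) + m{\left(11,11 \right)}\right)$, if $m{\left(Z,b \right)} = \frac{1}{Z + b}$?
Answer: $- \frac{138432}{11} \approx -12585.0$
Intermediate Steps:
$- 28 \left(122 - 90\right) \left(\left(\left(-4\right) \left(-2\right) + 6\right) + m{\left(11,11 \right)}\right) = - 28 \left(122 - 90\right) \left(\left(\left(-4\right) \left(-2\right) + 6\right) + \frac{1}{11 + 11}\right) = - 28 \cdot 32 \left(\left(8 + 6\right) + \frac{1}{22}\right) = - 28 \cdot 32 \left(14 + \frac{1}{22}\right) = - 28 \cdot 32 \cdot \frac{309}{22} = \left(-28\right) \frac{4944}{11} = - \frac{138432}{11}$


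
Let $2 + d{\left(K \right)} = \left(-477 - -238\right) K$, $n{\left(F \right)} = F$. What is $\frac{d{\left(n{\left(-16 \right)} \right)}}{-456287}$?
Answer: $- \frac{294}{35099} \approx -0.0083763$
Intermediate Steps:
$d{\left(K \right)} = -2 - 239 K$ ($d{\left(K \right)} = -2 + \left(-477 - -238\right) K = -2 + \left(-477 + 238\right) K = -2 - 239 K$)
$\frac{d{\left(n{\left(-16 \right)} \right)}}{-456287} = \frac{-2 - -3824}{-456287} = \left(-2 + 3824\right) \left(- \frac{1}{456287}\right) = 3822 \left(- \frac{1}{456287}\right) = - \frac{294}{35099}$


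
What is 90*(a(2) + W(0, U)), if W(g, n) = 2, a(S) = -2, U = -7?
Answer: 0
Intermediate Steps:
90*(a(2) + W(0, U)) = 90*(-2 + 2) = 90*0 = 0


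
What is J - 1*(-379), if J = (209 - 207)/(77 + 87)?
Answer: 31079/82 ≈ 379.01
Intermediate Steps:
J = 1/82 (J = 2/164 = 2*(1/164) = 1/82 ≈ 0.012195)
J - 1*(-379) = 1/82 - 1*(-379) = 1/82 + 379 = 31079/82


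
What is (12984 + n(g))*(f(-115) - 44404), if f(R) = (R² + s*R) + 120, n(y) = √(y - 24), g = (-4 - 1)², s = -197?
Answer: -109125940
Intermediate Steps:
g = 25 (g = (-5)² = 25)
n(y) = √(-24 + y)
f(R) = 120 + R² - 197*R (f(R) = (R² - 197*R) + 120 = 120 + R² - 197*R)
(12984 + n(g))*(f(-115) - 44404) = (12984 + √(-24 + 25))*((120 + (-115)² - 197*(-115)) - 44404) = (12984 + √1)*((120 + 13225 + 22655) - 44404) = (12984 + 1)*(36000 - 44404) = 12985*(-8404) = -109125940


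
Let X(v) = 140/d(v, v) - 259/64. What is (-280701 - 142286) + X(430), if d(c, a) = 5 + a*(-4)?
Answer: -1326500179/3136 ≈ -4.2299e+5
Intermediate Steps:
d(c, a) = 5 - 4*a
X(v) = -259/64 + 140/(5 - 4*v) (X(v) = 140/(5 - 4*v) - 259/64 = -259/64 + 140/(5 - 4*v))
(-280701 - 142286) + X(430) = (-280701 - 142286) + 7*(-1095 - 148*430)/(64*(-5 + 4*430)) = -422987 + 7*(-1095 - 63640)/(64*(-5 + 1720)) = -422987 + (7/64)*(-64735)/1715 = -422987 + (7/64)*(1/1715)*(-64735) = -422987 - 12947/3136 = -1326500179/3136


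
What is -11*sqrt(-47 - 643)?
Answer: -11*I*sqrt(690) ≈ -288.95*I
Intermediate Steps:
-11*sqrt(-47 - 643) = -11*I*sqrt(690)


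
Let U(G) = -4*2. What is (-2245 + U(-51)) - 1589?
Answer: -3842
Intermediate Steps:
U(G) = -8
(-2245 + U(-51)) - 1589 = (-2245 - 8) - 1589 = -2253 - 1589 = -3842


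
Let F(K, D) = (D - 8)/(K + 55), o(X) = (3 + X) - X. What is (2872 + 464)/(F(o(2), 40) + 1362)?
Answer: 48372/19757 ≈ 2.4483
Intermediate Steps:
o(X) = 3
F(K, D) = (-8 + D)/(55 + K)
(2872 + 464)/(F(o(2), 40) + 1362) = (2872 + 464)/((-8 + 40)/(55 + 3) + 1362) = 3336/(32/58 + 1362) = 3336/((1/58)*32 + 1362) = 3336/(16/29 + 1362) = 3336/(39514/29) = 3336*(29/39514) = 48372/19757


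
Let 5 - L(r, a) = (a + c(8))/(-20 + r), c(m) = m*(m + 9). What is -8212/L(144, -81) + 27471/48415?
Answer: -9856978481/5470895 ≈ -1801.7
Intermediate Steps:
c(m) = m*(9 + m)
L(r, a) = 5 - (136 + a)/(-20 + r) (L(r, a) = 5 - (a + 8*(9 + 8))/(-20 + r) = 5 - (a + 8*17)/(-20 + r) = 5 - (a + 136)/(-20 + r) = 5 - (136 + a)/(-20 + r))
-8212/L(144, -81) + 27471/48415 = -8212*(-20 + 144)/(-236 - 1*(-81) + 5*144) + 27471/48415 = -8212*124/(-236 + 81 + 720) + 27471*(1/48415) = -8212/((1/124)*565) + 27471/48415 = -8212/565/124 + 27471/48415 = -8212*124/565 + 27471/48415 = -1018288/565 + 27471/48415 = -9856978481/5470895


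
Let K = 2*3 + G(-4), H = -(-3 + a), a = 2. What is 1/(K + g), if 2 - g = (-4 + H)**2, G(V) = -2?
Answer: -1/3 ≈ -0.33333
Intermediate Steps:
H = 1 (H = -(-3 + 2) = -1*(-1) = 1)
g = -7 (g = 2 - (-4 + 1)**2 = 2 - 1*(-3)**2 = 2 - 1*9 = 2 - 9 = -7)
K = 4 (K = 2*3 - 2 = 6 - 2 = 4)
1/(K + g) = 1/(4 - 7) = 1/(-3) = -1/3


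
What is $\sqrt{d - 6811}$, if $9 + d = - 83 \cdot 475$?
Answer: $i \sqrt{46245} \approx 215.05 i$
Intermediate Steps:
$d = -39434$ ($d = -9 - 83 \cdot 475 = -9 - 39425 = -39434$)
$\sqrt{d - 6811} = \sqrt{-39434 - 6811} = \sqrt{-46245} = i \sqrt{46245}$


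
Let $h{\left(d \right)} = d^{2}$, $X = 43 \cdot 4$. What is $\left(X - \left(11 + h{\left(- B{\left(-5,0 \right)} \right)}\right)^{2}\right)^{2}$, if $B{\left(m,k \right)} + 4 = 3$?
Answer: $784$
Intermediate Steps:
$B{\left(m,k \right)} = -1$ ($B{\left(m,k \right)} = -4 + 3 = -1$)
$X = 172$
$\left(X - \left(11 + h{\left(- B{\left(-5,0 \right)} \right)}\right)^{2}\right)^{2} = \left(172 - \left(11 + \left(\left(-1\right) \left(-1\right)\right)^{2}\right)^{2}\right)^{2} = \left(172 - \left(11 + 1^{2}\right)^{2}\right)^{2} = \left(172 - \left(11 + 1\right)^{2}\right)^{2} = \left(172 - 12^{2}\right)^{2} = \left(172 - 144\right)^{2} = 28^{2} = 784$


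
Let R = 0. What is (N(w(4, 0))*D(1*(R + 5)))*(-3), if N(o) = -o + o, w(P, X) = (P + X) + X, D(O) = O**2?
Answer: 0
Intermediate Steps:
w(P, X) = P + 2*X
N(o) = 0
(N(w(4, 0))*D(1*(R + 5)))*(-3) = (0*(1*(0 + 5))**2)*(-3) = (0*(1*5)**2)*(-3) = (0*5**2)*(-3) = (0*25)*(-3) = 0*(-3) = 0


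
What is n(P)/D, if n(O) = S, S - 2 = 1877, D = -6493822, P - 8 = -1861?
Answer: -1879/6493822 ≈ -0.00028935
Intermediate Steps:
P = -1853 (P = 8 - 1861 = -1853)
S = 1879 (S = 2 + 1877 = 1879)
n(O) = 1879
n(P)/D = 1879/(-6493822) = 1879*(-1/6493822) = -1879/6493822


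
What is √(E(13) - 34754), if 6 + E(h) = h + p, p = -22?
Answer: I*√34769 ≈ 186.46*I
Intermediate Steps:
E(h) = -28 + h (E(h) = -6 + (h - 22) = -6 + (-22 + h) = -28 + h)
√(E(13) - 34754) = √((-28 + 13) - 34754) = √(-15 - 34754) = √(-34769) = I*√34769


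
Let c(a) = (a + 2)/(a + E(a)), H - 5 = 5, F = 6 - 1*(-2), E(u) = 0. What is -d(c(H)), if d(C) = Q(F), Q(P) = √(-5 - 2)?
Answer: -I*√7 ≈ -2.6458*I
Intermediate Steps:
F = 8 (F = 6 + 2 = 8)
H = 10 (H = 5 + 5 = 10)
Q(P) = I*√7 (Q(P) = √(-7) = I*√7)
c(a) = (2 + a)/a (c(a) = (a + 2)/(a + 0) = (2 + a)/a)
d(C) = I*√7
-d(c(H)) = -I*√7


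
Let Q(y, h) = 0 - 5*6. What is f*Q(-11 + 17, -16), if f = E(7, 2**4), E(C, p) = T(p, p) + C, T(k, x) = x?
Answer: -690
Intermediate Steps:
Q(y, h) = -30 (Q(y, h) = 0 - 30 = -30)
E(C, p) = C + p (E(C, p) = p + C = C + p)
f = 23 (f = 7 + 2**4 = 7 + 16 = 23)
f*Q(-11 + 17, -16) = 23*(-30) = -690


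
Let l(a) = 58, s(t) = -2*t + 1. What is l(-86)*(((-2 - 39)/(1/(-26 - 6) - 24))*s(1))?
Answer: -76096/769 ≈ -98.954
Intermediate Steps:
s(t) = 1 - 2*t
l(-86)*(((-2 - 39)/(1/(-26 - 6) - 24))*s(1)) = 58*(((-2 - 39)/(1/(-26 - 6) - 24))*(1 - 2*1)) = 58*((-41/(1/(-32) - 24))*(1 - 2)) = 58*(-41/(-1/32 - 24)*(-1)) = 58*(-41/(-769/32)*(-1)) = 58*(-41*(-32/769)*(-1)) = 58*((1312/769)*(-1)) = 58*(-1312/769) = -76096/769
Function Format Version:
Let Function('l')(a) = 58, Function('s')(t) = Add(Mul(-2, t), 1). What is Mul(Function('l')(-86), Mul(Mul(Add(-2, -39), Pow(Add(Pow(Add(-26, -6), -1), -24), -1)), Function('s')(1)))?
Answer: Rational(-76096, 769) ≈ -98.954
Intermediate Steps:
Function('s')(t) = Add(1, Mul(-2, t))
Mul(Function('l')(-86), Mul(Mul(Add(-2, -39), Pow(Add(Pow(Add(-26, -6), -1), -24), -1)), Function('s')(1))) = Mul(58, Mul(Mul(Add(-2, -39), Pow(Add(Pow(Add(-26, -6), -1), -24), -1)), Add(1, Mul(-2, 1)))) = Mul(58, Mul(Mul(-41, Pow(Add(Pow(-32, -1), -24), -1)), Add(1, -2))) = Mul(58, Mul(Mul(-41, Pow(Add(Rational(-1, 32), -24), -1)), -1)) = Mul(58, Mul(Mul(-41, Pow(Rational(-769, 32), -1)), -1)) = Mul(58, Mul(Mul(-41, Rational(-32, 769)), -1)) = Mul(58, Mul(Rational(1312, 769), -1)) = Mul(58, Rational(-1312, 769)) = Rational(-76096, 769)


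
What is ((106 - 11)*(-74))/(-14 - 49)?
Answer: 7030/63 ≈ 111.59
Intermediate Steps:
((106 - 11)*(-74))/(-14 - 49) = (95*(-74))/(-63) = -7030*(-1/63) = 7030/63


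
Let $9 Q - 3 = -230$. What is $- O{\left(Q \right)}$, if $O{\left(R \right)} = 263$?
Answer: $-263$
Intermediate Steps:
$Q = - \frac{227}{9}$ ($Q = \frac{1}{3} + \frac{1}{9} \left(-230\right) = \frac{1}{3} - \frac{230}{9} = - \frac{227}{9} \approx -25.222$)
$- O{\left(Q \right)} = \left(-1\right) 263 = -263$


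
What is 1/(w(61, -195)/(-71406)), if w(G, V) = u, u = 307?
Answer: -71406/307 ≈ -232.59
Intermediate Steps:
w(G, V) = 307
1/(w(61, -195)/(-71406)) = 1/(307/(-71406)) = 1/(307*(-1/71406)) = 1/(-307/71406) = -71406/307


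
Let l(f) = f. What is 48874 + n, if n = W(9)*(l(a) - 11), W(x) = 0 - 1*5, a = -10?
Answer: 48979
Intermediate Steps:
W(x) = -5 (W(x) = 0 - 5 = -5)
n = 105 (n = -5*(-10 - 11) = -5*(-21) = 105)
48874 + n = 48874 + 105 = 48979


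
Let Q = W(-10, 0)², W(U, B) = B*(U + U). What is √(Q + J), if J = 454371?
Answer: √454371 ≈ 674.07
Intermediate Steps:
W(U, B) = 2*B*U (W(U, B) = B*(2*U) = 2*B*U)
Q = 0 (Q = (2*0*(-10))² = 0² = 0)
√(Q + J) = √(0 + 454371) = √454371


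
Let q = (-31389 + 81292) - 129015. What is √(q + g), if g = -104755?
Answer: I*√183867 ≈ 428.8*I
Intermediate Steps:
q = -79112 (q = 49903 - 129015 = -79112)
√(q + g) = √(-79112 - 104755) = √(-183867) = I*√183867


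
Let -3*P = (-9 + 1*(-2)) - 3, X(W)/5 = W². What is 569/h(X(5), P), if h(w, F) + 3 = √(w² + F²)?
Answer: 15363/140740 + 1707*√140821/140740 ≈ 4.6606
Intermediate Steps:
X(W) = 5*W²
P = 14/3 (P = -((-9 + 1*(-2)) - 3)/3 = -((-9 - 2) - 3)/3 = -(-11 - 3)/3 = -⅓*(-14) = 14/3 ≈ 4.6667)
h(w, F) = -3 + √(F² + w²) (h(w, F) = -3 + √(w² + F²) = -3 + √(F² + w²))
569/h(X(5), P) = 569/(-3 + √((14/3)² + (5*5²)²)) = 569/(-3 + √(196/9 + (5*25)²)) = 569/(-3 + √(196/9 + 125²)) = 569/(-3 + √(196/9 + 15625)) = 569/(-3 + √(140821/9)) = 569/(-3 + √140821/3)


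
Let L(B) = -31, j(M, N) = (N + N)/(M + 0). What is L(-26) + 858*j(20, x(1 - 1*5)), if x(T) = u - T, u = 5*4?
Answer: 10141/5 ≈ 2028.2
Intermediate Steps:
u = 20
x(T) = 20 - T
j(M, N) = 2*N/M (j(M, N) = (2*N)/M = 2*N/M)
L(-26) + 858*j(20, x(1 - 1*5)) = -31 + 858*(2*(20 - (1 - 1*5))/20) = -31 + 858*(2*(20 - (1 - 5))*(1/20)) = -31 + 858*(2*(20 - 1*(-4))*(1/20)) = -31 + 858*(2*(20 + 4)*(1/20)) = -31 + 858*(2*24*(1/20)) = -31 + 858*(12/5) = -31 + 10296/5 = 10141/5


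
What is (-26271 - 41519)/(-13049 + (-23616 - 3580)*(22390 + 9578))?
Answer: 67790/869414777 ≈ 7.7972e-5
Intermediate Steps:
(-26271 - 41519)/(-13049 + (-23616 - 3580)*(22390 + 9578)) = -67790/(-13049 - 27196*31968) = -67790/(-13049 - 869401728) = -67790/(-869414777) = -67790*(-1/869414777) = 67790/869414777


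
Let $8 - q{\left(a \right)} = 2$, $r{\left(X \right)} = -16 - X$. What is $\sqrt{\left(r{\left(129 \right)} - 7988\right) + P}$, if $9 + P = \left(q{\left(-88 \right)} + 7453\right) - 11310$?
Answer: $i \sqrt{11993} \approx 109.51 i$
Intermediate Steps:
$q{\left(a \right)} = 6$ ($q{\left(a \right)} = 8 - 2 = 6$)
$P = -3860$ ($P = -9 + \left(\left(6 + 7453\right) - 11310\right) = -9 + \left(7459 - 11310\right) = -9 - 3851 = -3860$)
$\sqrt{\left(r{\left(129 \right)} - 7988\right) + P} = \sqrt{\left(\left(-16 - 129\right) - 7988\right) - 3860} = \sqrt{\left(-145 - 7988\right) - 3860} = \sqrt{-8133 - 3860} = \sqrt{-11993} = i \sqrt{11993}$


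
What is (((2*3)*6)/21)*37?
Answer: 444/7 ≈ 63.429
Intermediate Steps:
(((2*3)*6)/21)*37 = ((6*6)*(1/21))*37 = (36*(1/21))*37 = (12/7)*37 = 444/7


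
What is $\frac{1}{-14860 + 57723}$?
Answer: $\frac{1}{42863} \approx 2.333 \cdot 10^{-5}$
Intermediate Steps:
$\frac{1}{-14860 + 57723} = \frac{1}{42863}$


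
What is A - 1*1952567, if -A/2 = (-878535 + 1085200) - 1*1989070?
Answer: 1612243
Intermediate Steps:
A = 3564810 (A = -2*((-878535 + 1085200) - 1*1989070) = -2*(206665 - 1989070) = -2*(-1782405) = 3564810)
A - 1*1952567 = 3564810 - 1*1952567 = 3564810 - 1952567 = 1612243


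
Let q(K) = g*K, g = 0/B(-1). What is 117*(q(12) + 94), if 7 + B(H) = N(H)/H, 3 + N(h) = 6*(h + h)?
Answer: 10998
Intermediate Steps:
N(h) = -3 + 12*h (N(h) = -3 + 6*(h + h) = -3 + 6*(2*h) = -3 + 12*h)
B(H) = -7 + (-3 + 12*H)/H
g = 0 (g = 0/(5 - 3/(-1)) = 0/(5 - 3*(-1)) = 0/(5 + 3) = 0/8 = 0*(1/8) = 0)
q(K) = 0 (q(K) = 0*K = 0)
117*(q(12) + 94) = 117*(0 + 94) = 117*94 = 10998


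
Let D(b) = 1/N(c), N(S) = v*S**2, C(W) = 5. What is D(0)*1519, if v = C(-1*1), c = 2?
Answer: 1519/20 ≈ 75.950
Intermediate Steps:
v = 5
N(S) = 5*S**2
D(b) = 1/20 (D(b) = 1/(5*2**2) = 1/(5*4) = 1/20)
D(0)*1519 = (1/20)*1519 = 1519/20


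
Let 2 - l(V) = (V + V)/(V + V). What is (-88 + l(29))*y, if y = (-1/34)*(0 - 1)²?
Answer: 87/34 ≈ 2.5588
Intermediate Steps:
l(V) = 1 (l(V) = 2 - (V + V)/(V + V) = 2 - 2*V/(2*V) = 2 - 2*V*1/(2*V) = 2 - 1*1 = 2 - 1 = 1)
y = -1/34 (y = -1*1/34*(-1)² = -1/34*1 = -1/34 ≈ -0.029412)
(-88 + l(29))*y = (-88 + 1)*(-1/34) = -87*(-1/34) = 87/34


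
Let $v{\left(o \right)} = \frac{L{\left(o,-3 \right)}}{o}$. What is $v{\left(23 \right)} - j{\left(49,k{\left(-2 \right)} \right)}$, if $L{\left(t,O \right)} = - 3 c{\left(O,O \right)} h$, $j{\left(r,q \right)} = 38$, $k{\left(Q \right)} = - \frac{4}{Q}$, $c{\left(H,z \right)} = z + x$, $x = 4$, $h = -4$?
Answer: $- \frac{862}{23} \approx -37.478$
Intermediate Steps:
$c{\left(H,z \right)} = 4 + z$ ($c{\left(H,z \right)} = z + 4 = 4 + z$)
$L{\left(t,O \right)} = 48 + 12 O$ ($L{\left(t,O \right)} = - 3 \left(4 + O\right) \left(-4\right) = \left(-12 - 3 O\right) \left(-4\right) = 48 + 12 O$)
$v{\left(o \right)} = \frac{12}{o}$ ($v{\left(o \right)} = \frac{48 + 12 \left(-3\right)}{o} = \frac{48 - 36}{o} = \frac{12}{o}$)
$v{\left(23 \right)} - j{\left(49,k{\left(-2 \right)} \right)} = \frac{12}{23} - 38 = - \frac{862}{23}$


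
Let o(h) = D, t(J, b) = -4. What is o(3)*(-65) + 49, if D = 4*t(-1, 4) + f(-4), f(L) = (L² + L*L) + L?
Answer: -731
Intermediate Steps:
f(L) = L + 2*L² (f(L) = (L² + L²) + L = 2*L² + L = L + 2*L²)
D = 12 (D = 4*(-4) - 4*(1 + 2*(-4)) = -16 - 4*(1 - 8) = -16 - 4*(-7) = -16 + 28 = 12)
o(h) = 12
o(3)*(-65) + 49 = 12*(-65) + 49 = -780 + 49 = -731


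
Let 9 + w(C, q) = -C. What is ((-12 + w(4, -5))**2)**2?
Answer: 390625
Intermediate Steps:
w(C, q) = -9 - C
((-12 + w(4, -5))**2)**2 = ((-12 + (-9 - 1*4))**2)**2 = ((-12 + (-9 - 4))**2)**2 = ((-12 - 13)**2)**2 = ((-25)**2)**2 = 625**2 = 390625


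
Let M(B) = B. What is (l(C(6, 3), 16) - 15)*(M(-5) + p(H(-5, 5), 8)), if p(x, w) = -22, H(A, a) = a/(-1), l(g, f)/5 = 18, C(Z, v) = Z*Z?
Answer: -2025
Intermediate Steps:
C(Z, v) = Z²
l(g, f) = 90 (l(g, f) = 5*18 = 90)
H(A, a) = -a (H(A, a) = a*(-1) = -a)
(l(C(6, 3), 16) - 15)*(M(-5) + p(H(-5, 5), 8)) = (90 - 15)*(-5 - 22) = 75*(-27) = -2025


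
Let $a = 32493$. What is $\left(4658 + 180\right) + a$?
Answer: $37331$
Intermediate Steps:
$\left(4658 + 180\right) + a = \left(4658 + 180\right) + 32493 = 4838 + 32493 = 37331$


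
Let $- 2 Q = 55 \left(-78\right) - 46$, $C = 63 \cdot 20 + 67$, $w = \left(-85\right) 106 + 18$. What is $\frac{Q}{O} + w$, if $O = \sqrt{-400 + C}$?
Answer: $-8992 + \frac{2168 \sqrt{103}}{309} \approx -8920.8$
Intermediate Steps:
$w = -8992$ ($w = -9010 + 18 = -8992$)
$C = 1327$ ($C = 1260 + 67 = 1327$)
$Q = 2168$ ($Q = - \frac{55 \left(-78\right) - 46}{2} = - \frac{-4290 - 46}{2} = \left(- \frac{1}{2}\right) \left(-4336\right) = 2168$)
$O = 3 \sqrt{103}$ ($O = \sqrt{-400 + 1327} = \sqrt{927} = 3 \sqrt{103} \approx 30.447$)
$\frac{Q}{O} + w = \frac{2168}{3 \sqrt{103}} - 8992 = 2168 \frac{\sqrt{103}}{309} - 8992 = \frac{2168 \sqrt{103}}{309} - 8992 = -8992 + \frac{2168 \sqrt{103}}{309}$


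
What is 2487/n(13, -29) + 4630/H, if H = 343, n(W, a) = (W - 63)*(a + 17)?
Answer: 1210347/68600 ≈ 17.644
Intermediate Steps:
n(W, a) = (-63 + W)*(17 + a)
2487/n(13, -29) + 4630/H = 2487/(-1071 - 63*(-29) + 17*13 + 13*(-29)) + 4630/343 = 2487/(-1071 + 1827 + 221 - 377) + 4630*(1/343) = 2487/600 + 4630/343 = 2487*(1/600) + 4630/343 = 829/200 + 4630/343 = 1210347/68600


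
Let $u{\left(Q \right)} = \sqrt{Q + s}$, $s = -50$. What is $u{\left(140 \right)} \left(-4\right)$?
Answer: $- 12 \sqrt{10} \approx -37.947$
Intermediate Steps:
$u{\left(Q \right)} = \sqrt{-50 + Q}$ ($u{\left(Q \right)} = \sqrt{Q - 50} = \sqrt{-50 + Q}$)
$u{\left(140 \right)} \left(-4\right) = \sqrt{-50 + 140} \left(-4\right) = \sqrt{90} \left(-4\right) = 3 \sqrt{10} \left(-4\right) = - 12 \sqrt{10}$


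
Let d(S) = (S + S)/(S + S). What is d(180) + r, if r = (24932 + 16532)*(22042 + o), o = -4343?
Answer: 733871337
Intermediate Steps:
d(S) = 1 (d(S) = (2*S)/((2*S)) = (2*S)*(1/(2*S)) = 1)
r = 733871336 (r = (24932 + 16532)*(22042 - 4343) = 41464*17699 = 733871336)
d(180) + r = 1 + 733871336 = 733871337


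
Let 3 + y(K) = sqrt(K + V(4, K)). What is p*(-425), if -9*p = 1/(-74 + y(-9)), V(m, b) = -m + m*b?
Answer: -4675/7686 - 425*I/7686 ≈ -0.60825 - 0.055295*I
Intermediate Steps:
V(m, b) = -m + b*m
y(K) = -3 + sqrt(-4 + 5*K) (y(K) = -3 + sqrt(K + 4*(-1 + K)) = -3 + sqrt(K + (-4 + 4*K)) = -3 + sqrt(-4 + 5*K))
p = -(-77 - 7*I)/53802 (p = -1/(9*(-74 + (-3 + sqrt(-4 + 5*(-9))))) = -1/(9*(-74 + (-3 + sqrt(-4 - 45)))) = -1/(9*(-74 + (-3 + sqrt(-49)))) = -1/(9*(-74 + (-3 + 7*I))) = -(-77 - 7*I)/5978/9 = -(-77 - 7*I)/53802 ≈ 0.0014312 + 0.00013011*I)
p*(-425) = (11/7686 + I/7686)*(-425) = -4675/7686 - 425*I/7686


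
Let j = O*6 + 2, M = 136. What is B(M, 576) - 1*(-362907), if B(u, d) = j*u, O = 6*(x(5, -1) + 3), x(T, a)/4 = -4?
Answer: 299531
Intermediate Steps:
x(T, a) = -16 (x(T, a) = 4*(-4) = -16)
O = -78 (O = 6*(-16 + 3) = 6*(-13) = -78)
j = -466 (j = -78*6 + 2 = -468 + 2 = -466)
B(u, d) = -466*u
B(M, 576) - 1*(-362907) = -466*136 - 1*(-362907) = -63376 + 362907 = 299531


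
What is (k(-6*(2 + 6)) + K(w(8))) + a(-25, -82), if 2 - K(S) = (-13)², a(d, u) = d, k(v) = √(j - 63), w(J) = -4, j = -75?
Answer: -192 + I*√138 ≈ -192.0 + 11.747*I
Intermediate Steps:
k(v) = I*√138 (k(v) = √(-75 - 63) = √(-138) = I*√138)
K(S) = -167 (K(S) = 2 - 1*(-13)² = 2 - 1*169 = 2 - 169 = -167)
(k(-6*(2 + 6)) + K(w(8))) + a(-25, -82) = (I*√138 - 167) - 25 = (-167 + I*√138) - 25 = -192 + I*√138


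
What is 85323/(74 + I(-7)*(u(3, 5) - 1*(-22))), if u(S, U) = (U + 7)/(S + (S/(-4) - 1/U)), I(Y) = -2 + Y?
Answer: -3498243/7244 ≈ -482.92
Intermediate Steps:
u(S, U) = (7 + U)/(-1/U + 3*S/4) (u(S, U) = (7 + U)/(S + (S*(-¼) - 1/U)) = (7 + U)/(S + (-S/4 - 1/U)) = (7 + U)/(S + (-1/U - S/4)) = (7 + U)/(-1/U + 3*S/4))
85323/(74 + I(-7)*(u(3, 5) - 1*(-22))) = 85323/(74 + (-2 - 7)*(4*5*(7 + 5)/(-4 + 3*3*5) - 1*(-22))) = 85323/(74 - 9*(4*5*12/(-4 + 45) + 22)) = 85323/(74 - 9*(4*5*12/41 + 22)) = 85323/(74 - 9*(4*5*(1/41)*12 + 22)) = 85323/(74 - 9*(240/41 + 22)) = 85323/(74 - 9*1142/41) = 85323/(74 - 10278/41) = 85323/(-7244/41) = 85323*(-41/7244) = -3498243/7244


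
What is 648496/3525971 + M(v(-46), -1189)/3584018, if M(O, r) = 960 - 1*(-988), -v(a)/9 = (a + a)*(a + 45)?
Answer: 1165544964218/6318571765739 ≈ 0.18446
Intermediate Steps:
v(a) = -18*a*(45 + a) (v(a) = -9*(a + a)*(a + 45) = -9*2*a*(45 + a) = -18*a*(45 + a))
M(O, r) = 1948 (M(O, r) = 960 + 988 = 1948)
648496/3525971 + M(v(-46), -1189)/3584018 = 648496/3525971 + 1948/3584018 = 648496*(1/3525971) + 1948*(1/3584018) = 648496/3525971 + 974/1792009 = 1165544964218/6318571765739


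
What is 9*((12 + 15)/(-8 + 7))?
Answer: -243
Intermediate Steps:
9*((12 + 15)/(-8 + 7)) = 9*(27/(-1)) = 9*(27*(-1)) = 9*(-27) = -243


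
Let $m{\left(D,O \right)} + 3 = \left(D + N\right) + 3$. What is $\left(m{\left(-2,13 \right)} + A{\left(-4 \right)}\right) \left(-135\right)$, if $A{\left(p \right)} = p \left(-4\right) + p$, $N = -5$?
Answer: $-675$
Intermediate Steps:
$m{\left(D,O \right)} = -5 + D$ ($m{\left(D,O \right)} = -3 + \left(\left(D - 5\right) + 3\right) = -3 + \left(\left(-5 + D\right) + 3\right) = -3 + \left(-2 + D\right) = -5 + D$)
$A{\left(p \right)} = - 3 p$ ($A{\left(p \right)} = - 4 p + p = - 3 p$)
$\left(m{\left(-2,13 \right)} + A{\left(-4 \right)}\right) \left(-135\right) = \left(\left(-5 - 2\right) - -12\right) \left(-135\right) = \left(-7 + 12\right) \left(-135\right) = 5 \left(-135\right) = -675$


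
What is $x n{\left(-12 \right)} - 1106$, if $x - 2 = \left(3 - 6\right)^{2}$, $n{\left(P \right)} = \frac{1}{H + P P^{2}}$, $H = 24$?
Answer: $- \frac{1884635}{1704} \approx -1106.0$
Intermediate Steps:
$n{\left(P \right)} = \frac{1}{24 + P^{3}}$ ($n{\left(P \right)} = \frac{1}{24 + P P^{2}} = \frac{1}{24 + P^{3}}$)
$x = 11$ ($x = 2 + \left(3 - 6\right)^{2} = 2 + \left(-3\right)^{2} = 2 + 9 = 11$)
$x n{\left(-12 \right)} - 1106 = \frac{11}{24 + \left(-12\right)^{3}} - 1106 = \frac{11}{24 - 1728} - 1106 = \frac{11}{-1704} - 1106 = 11 \left(- \frac{1}{1704}\right) - 1106 = - \frac{11}{1704} - 1106 = - \frac{1884635}{1704}$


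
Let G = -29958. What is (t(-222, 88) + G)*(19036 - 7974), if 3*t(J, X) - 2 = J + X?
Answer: -331882124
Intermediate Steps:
t(J, X) = ⅔ + J/3 + X/3 (t(J, X) = ⅔ + (J + X)/3 = ⅔ + (J/3 + X/3) = ⅔ + J/3 + X/3)
(t(-222, 88) + G)*(19036 - 7974) = ((⅔ + (⅓)*(-222) + (⅓)*88) - 29958)*(19036 - 7974) = ((⅔ - 74 + 88/3) - 29958)*11062 = (-44 - 29958)*11062 = -30002*11062 = -331882124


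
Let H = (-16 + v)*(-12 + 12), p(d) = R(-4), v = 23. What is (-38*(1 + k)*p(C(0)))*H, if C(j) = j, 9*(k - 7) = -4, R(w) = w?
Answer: 0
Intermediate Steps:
k = 59/9 (k = 7 + (⅑)*(-4) = 7 - 4/9 = 59/9 ≈ 6.5556)
p(d) = -4
H = 0 (H = (-16 + 23)*(-12 + 12) = 7*0 = 0)
(-38*(1 + k)*p(C(0)))*H = -38*(1 + 59/9)*(-4)*0 = -2584*(-4)/9*0 = -38*(-272/9)*0 = (10336/9)*0 = 0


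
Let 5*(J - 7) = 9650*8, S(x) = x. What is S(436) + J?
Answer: 15883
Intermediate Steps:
J = 15447 (J = 7 + (9650*8)/5 = 7 + (1/5)*77200 = 7 + 15440 = 15447)
S(436) + J = 436 + 15447 = 15883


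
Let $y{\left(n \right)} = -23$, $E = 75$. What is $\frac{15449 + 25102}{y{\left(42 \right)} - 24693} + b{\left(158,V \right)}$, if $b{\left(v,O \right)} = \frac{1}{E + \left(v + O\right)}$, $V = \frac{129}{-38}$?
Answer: $- \frac{352868267}{215647100} \approx -1.6363$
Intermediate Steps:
$V = - \frac{129}{38}$ ($V = 129 \left(- \frac{1}{38}\right) = - \frac{129}{38} \approx -3.3947$)
$b{\left(v,O \right)} = \frac{1}{75 + O + v}$ ($b{\left(v,O \right)} = \frac{1}{75 + \left(v + O\right)} = \frac{1}{75 + \left(O + v\right)} = \frac{1}{75 + O + v}$)
$\frac{15449 + 25102}{y{\left(42 \right)} - 24693} + b{\left(158,V \right)} = \frac{15449 + 25102}{-23 - 24693} + \frac{1}{75 - \frac{129}{38} + 158} = \frac{40551}{-24716} + \frac{1}{\frac{8725}{38}} = 40551 \left(- \frac{1}{24716}\right) + \frac{38}{8725} = - \frac{40551}{24716} + \frac{38}{8725} = - \frac{352868267}{215647100}$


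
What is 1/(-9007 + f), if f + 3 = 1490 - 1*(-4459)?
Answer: -1/3061 ≈ -0.00032669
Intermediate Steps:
f = 5946 (f = -3 + (1490 - 1*(-4459)) = -3 + (1490 + 4459) = -3 + 5949 = 5946)
1/(-9007 + f) = 1/(-9007 + 5946) = 1/(-3061) = -1/3061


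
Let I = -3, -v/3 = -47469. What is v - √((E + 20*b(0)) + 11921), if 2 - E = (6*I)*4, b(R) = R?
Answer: 142407 - √11995 ≈ 1.4230e+5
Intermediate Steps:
v = 142407 (v = -3*(-47469) = 142407)
E = 74 (E = 2 - 6*(-3)*4 = 2 - (-18)*4 = 2 - 1*(-72) = 2 + 72 = 74)
v - √((E + 20*b(0)) + 11921) = 142407 - √((74 + 20*0) + 11921) = 142407 - √((74 + 0) + 11921) = 142407 - √(74 + 11921) = 142407 - √11995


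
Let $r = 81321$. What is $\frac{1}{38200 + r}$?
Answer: $\frac{1}{119521} \approx 8.3667 \cdot 10^{-6}$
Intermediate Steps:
$\frac{1}{38200 + r} = \frac{1}{38200 + 81321} = \frac{1}{119521}$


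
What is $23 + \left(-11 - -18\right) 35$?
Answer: $268$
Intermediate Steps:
$23 + \left(-11 - -18\right) 35 = 23 + \left(-11 + 18\right) 35 = 23 + 7 \cdot 35 = 23 + 245 = 268$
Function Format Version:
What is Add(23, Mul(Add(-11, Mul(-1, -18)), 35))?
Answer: 268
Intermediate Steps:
Add(23, Mul(Add(-11, Mul(-1, -18)), 35)) = Add(23, Mul(Add(-11, 18), 35)) = Add(23, Mul(7, 35)) = Add(23, 245) = 268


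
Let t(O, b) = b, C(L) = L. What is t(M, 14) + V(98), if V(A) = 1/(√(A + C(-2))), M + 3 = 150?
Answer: 14 + √6/24 ≈ 14.102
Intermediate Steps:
M = 147 (M = -3 + 150 = 147)
V(A) = (-2 + A)^(-½) (V(A) = 1/(√(A - 2)) = 1/(√(-2 + A)) = (-2 + A)^(-½))
t(M, 14) + V(98) = 14 + (-2 + 98)^(-½) = 14 + 96^(-½) = 14 + √6/24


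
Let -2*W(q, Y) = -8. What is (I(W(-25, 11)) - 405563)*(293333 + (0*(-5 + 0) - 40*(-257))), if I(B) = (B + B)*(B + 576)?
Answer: -121725434799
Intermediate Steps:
W(q, Y) = 4 (W(q, Y) = -½*(-8) = 4)
I(B) = 2*B*(576 + B) (I(B) = (2*B)*(576 + B) = 2*B*(576 + B))
(I(W(-25, 11)) - 405563)*(293333 + (0*(-5 + 0) - 40*(-257))) = (2*4*(576 + 4) - 405563)*(293333 + (0*(-5 + 0) - 40*(-257))) = (2*4*580 - 405563)*(293333 + (0*(-5) + 10280)) = (4640 - 405563)*(293333 + (0 + 10280)) = -400923*(293333 + 10280) = -400923*303613 = -121725434799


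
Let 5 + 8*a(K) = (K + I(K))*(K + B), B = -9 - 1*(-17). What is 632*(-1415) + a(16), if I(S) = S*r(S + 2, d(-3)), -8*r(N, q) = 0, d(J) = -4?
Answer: -7153861/8 ≈ -8.9423e+5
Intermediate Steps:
B = 8 (B = -9 + 17 = 8)
r(N, q) = 0 (r(N, q) = -1/8*0 = 0)
I(S) = 0 (I(S) = S*0 = 0)
a(K) = -5/8 + K*(8 + K)/8 (a(K) = -5/8 + ((K + 0)*(K + 8))/8 = -5/8 + (K*(8 + K))/8 = -5/8 + K*(8 + K)/8)
632*(-1415) + a(16) = 632*(-1415) + (-5/8 + 16 + (1/8)*16**2) = -894280 + (-5/8 + 16 + (1/8)*256) = -894280 + (-5/8 + 16 + 32) = -894280 + 379/8 = -7153861/8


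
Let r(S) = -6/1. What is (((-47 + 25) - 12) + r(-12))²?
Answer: 1600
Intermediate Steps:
r(S) = -6 (r(S) = -6*1 = -6)
(((-47 + 25) - 12) + r(-12))² = (((-47 + 25) - 12) - 6)² = ((-22 - 12) - 6)² = (-34 - 6)² = (-40)² = 1600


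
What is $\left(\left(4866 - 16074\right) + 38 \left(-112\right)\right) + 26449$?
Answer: $10985$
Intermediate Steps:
$\left(\left(4866 - 16074\right) + 38 \left(-112\right)\right) + 26449 = \left(-11208 - 4256\right) + 26449 = -15464 + 26449 = 10985$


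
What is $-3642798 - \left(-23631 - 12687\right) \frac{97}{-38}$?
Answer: $- \frac{70974585}{19} \approx -3.7355 \cdot 10^{6}$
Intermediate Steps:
$-3642798 - \left(-23631 - 12687\right) \frac{97}{-38} = -3642798 - - 36318 \cdot 97 \left(- \frac{1}{38}\right) = -3642798 - \left(-36318\right) \left(- \frac{97}{38}\right) = -3642798 - \frac{1761423}{19} = - \frac{70974585}{19}$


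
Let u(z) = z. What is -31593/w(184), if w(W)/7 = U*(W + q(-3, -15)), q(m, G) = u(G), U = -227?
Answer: 31593/268541 ≈ 0.11765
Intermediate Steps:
q(m, G) = G
w(W) = 23835 - 1589*W (w(W) = 7*(-227*(W - 15)) = 7*(-227*(-15 + W)) = 7*(3405 - 227*W) = 23835 - 1589*W)
-31593/w(184) = -31593/(23835 - 1589*184) = -31593/(23835 - 292376) = -31593/(-268541) = -31593*(-1/268541) = 31593/268541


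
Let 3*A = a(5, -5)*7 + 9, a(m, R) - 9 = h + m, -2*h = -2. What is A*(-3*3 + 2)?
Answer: -266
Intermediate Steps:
h = 1 (h = -½*(-2) = 1)
a(m, R) = 10 + m (a(m, R) = 9 + (1 + m) = 10 + m)
A = 38 (A = ((10 + 5)*7 + 9)/3 = (15*7 + 9)/3 = (105 + 9)/3 = (⅓)*114 = 38)
A*(-3*3 + 2) = 38*(-3*3 + 2) = 38*(-9 + 2) = 38*(-7) = -266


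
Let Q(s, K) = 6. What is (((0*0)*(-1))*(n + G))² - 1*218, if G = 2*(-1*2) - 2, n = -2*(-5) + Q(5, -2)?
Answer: -218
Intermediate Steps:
n = 16 (n = -2*(-5) + 6 = 10 + 6 = 16)
G = -6 (G = 2*(-2) - 2 = -4 - 2 = -6)
(((0*0)*(-1))*(n + G))² - 1*218 = (((0*0)*(-1))*(16 - 6))² - 1*218 = ((0*(-1))*10)² - 218 = (0*10)² - 218 = 0² - 218 = 0 - 218 = -218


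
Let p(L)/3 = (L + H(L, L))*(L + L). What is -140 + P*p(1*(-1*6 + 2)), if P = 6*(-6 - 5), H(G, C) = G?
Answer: -12812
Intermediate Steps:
P = -66 (P = 6*(-11) = -66)
p(L) = 12*L² (p(L) = 3*((L + L)*(L + L)) = 3*((2*L)*(2*L)) = 3*(4*L²) = 12*L²)
-140 + P*p(1*(-1*6 + 2)) = -140 - 792*(1*(-1*6 + 2))² = -140 - 792*(1*(-6 + 2))² = -140 - 792*(1*(-4))² = -140 - 792*(-4)² = -140 - 792*16 = -140 - 66*192 = -140 - 12672 = -12812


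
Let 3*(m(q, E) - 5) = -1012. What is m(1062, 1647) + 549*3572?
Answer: 5882087/3 ≈ 1.9607e+6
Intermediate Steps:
m(q, E) = -997/3 (m(q, E) = 5 + (1/3)*(-1012) = 5 - 1012/3 = -997/3)
m(1062, 1647) + 549*3572 = -997/3 + 549*3572 = -997/3 + 1961028 = 5882087/3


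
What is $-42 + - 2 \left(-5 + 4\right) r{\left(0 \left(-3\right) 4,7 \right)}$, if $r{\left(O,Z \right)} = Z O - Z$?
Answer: $-56$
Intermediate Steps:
$r{\left(O,Z \right)} = - Z + O Z$ ($r{\left(O,Z \right)} = O Z - Z = - Z + O Z$)
$-42 + - 2 \left(-5 + 4\right) r{\left(0 \left(-3\right) 4,7 \right)} = -42 + - 2 \left(-5 + 4\right) 7 \left(-1 + 0 \left(-3\right) 4\right) = -42 + \left(-2\right) \left(-1\right) 7 \left(-1 + 0 \cdot 4\right) = -42 + 2 \cdot 7 \left(-1 + 0\right) = -42 + 2 \cdot 7 \left(-1\right) = -42 + 2 \left(-7\right) = -42 - 14 = -56$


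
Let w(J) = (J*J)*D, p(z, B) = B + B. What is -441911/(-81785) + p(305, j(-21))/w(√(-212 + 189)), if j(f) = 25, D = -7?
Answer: 75236921/13167385 ≈ 5.7139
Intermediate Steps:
p(z, B) = 2*B
w(J) = -7*J² (w(J) = (J*J)*(-7) = J²*(-7) = -7*J²)
-441911/(-81785) + p(305, j(-21))/w(√(-212 + 189)) = -441911/(-81785) + (2*25)/((-7*(√(-212 + 189))²)) = -441911*(-1/81785) + 50/((-7*(√(-23))²)) = 441911/81785 + 50/((-7*(I*√23)²)) = 441911/81785 + 50/((-7*(-23))) = 441911/81785 + 50/161 = 75236921/13167385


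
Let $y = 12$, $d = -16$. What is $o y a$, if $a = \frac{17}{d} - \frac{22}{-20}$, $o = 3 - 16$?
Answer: $- \frac{117}{20} \approx -5.85$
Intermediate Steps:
$o = -13$ ($o = 3 - 16 = -13$)
$a = \frac{3}{80}$ ($a = \frac{17}{-16} - \frac{22}{-20} = 17 \left(- \frac{1}{16}\right) - - \frac{11}{10} = - \frac{17}{16} + \frac{11}{10} = \frac{3}{80} \approx 0.0375$)
$o y a = \left(-13\right) 12 \cdot \frac{3}{80} = \left(-156\right) \frac{3}{80} = - \frac{117}{20}$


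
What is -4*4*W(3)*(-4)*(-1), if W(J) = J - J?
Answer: 0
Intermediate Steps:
W(J) = 0
-4*4*W(3)*(-4)*(-1) = -4*4*0*(-4)*(-1) = -0*(-4)*(-1) = -4*0*(-1) = 0*(-1) = 0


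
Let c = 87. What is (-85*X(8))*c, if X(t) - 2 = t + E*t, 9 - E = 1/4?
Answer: -591600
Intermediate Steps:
E = 35/4 (E = 9 - 1/4 = 9 - 1*¼ = 9 - ¼ = 35/4 ≈ 8.7500)
X(t) = 2 + 39*t/4 (X(t) = 2 + (t + 35*t/4) = 2 + 39*t/4)
(-85*X(8))*c = -85*(2 + (39/4)*8)*87 = -85*(2 + 78)*87 = -85*80*87 = -6800*87 = -591600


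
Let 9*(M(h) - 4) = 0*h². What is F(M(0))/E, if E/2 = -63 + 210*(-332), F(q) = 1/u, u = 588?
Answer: -1/82064808 ≈ -1.2185e-8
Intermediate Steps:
M(h) = 4 (M(h) = 4 + (0*h²)/9 = 4 + (⅑)*0 = 4 + 0 = 4)
F(q) = 1/588
E = -139566 (E = 2*(-63 + 210*(-332)) = 2*(-63 - 69720) = 2*(-69783) = -139566)
F(M(0))/E = (1/588)/(-139566) = (1/588)*(-1/139566) = -1/82064808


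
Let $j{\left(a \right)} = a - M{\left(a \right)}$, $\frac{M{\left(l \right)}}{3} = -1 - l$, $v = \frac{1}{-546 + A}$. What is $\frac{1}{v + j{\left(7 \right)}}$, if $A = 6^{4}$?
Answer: $\frac{750}{23251} \approx 0.032257$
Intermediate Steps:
$A = 1296$
$v = \frac{1}{750}$ ($v = \frac{1}{-546 + 1296} = \frac{1}{750} \approx 0.0013333$)
$M{\left(l \right)} = -3 - 3 l$ ($M{\left(l \right)} = 3 \left(-1 - l\right) = -3 - 3 l$)
$j{\left(a \right)} = 3 + 4 a$ ($j{\left(a \right)} = a - \left(-3 - 3 a\right) = a + \left(3 + 3 a\right) = 3 + 4 a$)
$\frac{1}{v + j{\left(7 \right)}} = \frac{1}{\frac{1}{750} + \left(3 + 4 \cdot 7\right)} = \frac{1}{\frac{1}{750} + \left(3 + 28\right)} = \frac{1}{\frac{1}{750} + 31} = \frac{1}{\frac{23251}{750}} = \frac{750}{23251}$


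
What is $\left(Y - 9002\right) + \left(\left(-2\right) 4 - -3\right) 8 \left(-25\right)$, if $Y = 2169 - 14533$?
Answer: $-20366$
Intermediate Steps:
$Y = -12364$ ($Y = 2169 - 14533 = -12364$)
$\left(Y - 9002\right) + \left(\left(-2\right) 4 - -3\right) 8 \left(-25\right) = \left(-12364 - 9002\right) + \left(\left(-2\right) 4 - -3\right) 8 \left(-25\right) = -21366 + \left(-8 + 3\right) 8 \left(-25\right) = -21366 + \left(-5\right) 8 \left(-25\right) = -21366 - -1000 = -21366 + 1000 = -20366$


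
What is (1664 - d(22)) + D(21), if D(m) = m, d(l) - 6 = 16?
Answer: 1663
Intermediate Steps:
d(l) = 22 (d(l) = 6 + 16 = 22)
(1664 - d(22)) + D(21) = (1664 - 1*22) + 21 = (1664 - 22) + 21 = 1642 + 21 = 1663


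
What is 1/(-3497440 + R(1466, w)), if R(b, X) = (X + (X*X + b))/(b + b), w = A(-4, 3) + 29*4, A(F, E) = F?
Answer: -1466/5127239979 ≈ -2.8592e-7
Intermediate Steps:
w = 112 (w = -4 + 29*4 = -4 + 116 = 112)
R(b, X) = (X + b + X**2)/(2*b) (R(b, X) = (X + (X**2 + b))/((2*b)) = (X + (b + X**2))*(1/(2*b)) = (X + b + X**2)*(1/(2*b)) = (X + b + X**2)/(2*b))
1/(-3497440 + R(1466, w)) = 1/(-3497440 + (1/2)*(112 + 1466 + 112**2)/1466) = 1/(-3497440 + (1/2)*(1/1466)*(112 + 1466 + 12544)) = 1/(-3497440 + (1/2)*(1/1466)*14122) = 1/(-3497440 + 7061/1466) = 1/(-5127239979/1466) = -1466/5127239979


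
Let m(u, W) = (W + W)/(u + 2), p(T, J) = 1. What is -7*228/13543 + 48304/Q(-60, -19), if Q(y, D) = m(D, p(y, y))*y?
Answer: 1390110838/203145 ≈ 6842.9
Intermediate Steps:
m(u, W) = 2*W/(2 + u) (m(u, W) = (2*W)/(2 + u) = 2*W/(2 + u))
Q(y, D) = 2*y/(2 + D) (Q(y, D) = (2*1/(2 + D))*y = (2/(2 + D))*y = 2*y/(2 + D))
-7*228/13543 + 48304/Q(-60, -19) = -7*228/13543 + 48304/((2*(-60)/(2 - 19))) = -1596*1/13543 + 48304/((2*(-60)/(-17))) = -1596/13543 + 48304/((2*(-60)*(-1/17))) = -1596/13543 + 48304/(120/17) = -1596/13543 + 48304*(17/120) = -1596/13543 + 102646/15 = 1390110838/203145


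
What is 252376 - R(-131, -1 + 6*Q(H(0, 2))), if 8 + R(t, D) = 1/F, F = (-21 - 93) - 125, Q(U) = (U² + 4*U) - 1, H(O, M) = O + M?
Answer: 60319777/239 ≈ 2.5238e+5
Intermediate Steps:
H(O, M) = M + O
Q(U) = -1 + U² + 4*U
F = -239 (F = -114 - 125 = -239)
R(t, D) = -1913/239 (R(t, D) = -8 + 1/(-239) = -8 - 1/239 = -1913/239)
252376 - R(-131, -1 + 6*Q(H(0, 2))) = 252376 - 1*(-1913/239) = 252376 + 1913/239 = 60319777/239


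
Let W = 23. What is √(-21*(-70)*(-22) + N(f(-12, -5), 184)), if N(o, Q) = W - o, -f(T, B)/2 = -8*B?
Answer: I*√32237 ≈ 179.55*I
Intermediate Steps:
f(T, B) = 16*B (f(T, B) = -(-16)*B = 16*B)
N(o, Q) = 23 - o
√(-21*(-70)*(-22) + N(f(-12, -5), 184)) = √(-21*(-70)*(-22) + (23 - 16*(-5))) = √(1470*(-22) + (23 - 1*(-80))) = √(-32340 + (23 + 80)) = √(-32340 + 103) = √(-32237) = I*√32237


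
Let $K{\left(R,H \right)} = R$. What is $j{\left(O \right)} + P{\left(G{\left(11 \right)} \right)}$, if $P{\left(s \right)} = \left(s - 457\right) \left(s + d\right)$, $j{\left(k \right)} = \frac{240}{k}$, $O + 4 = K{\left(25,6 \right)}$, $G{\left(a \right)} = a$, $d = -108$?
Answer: $\frac{302914}{7} \approx 43273.0$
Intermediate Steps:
$O = 21$ ($O = -4 + 25 = 21$)
$P{\left(s \right)} = \left(-457 + s\right) \left(-108 + s\right)$ ($P{\left(s \right)} = \left(s - 457\right) \left(s - 108\right) = \left(-457 + s\right) \left(-108 + s\right)$)
$j{\left(O \right)} + P{\left(G{\left(11 \right)} \right)} = \frac{240}{21} + \left(49356 + 11^{2} - 6215\right) = 240 \cdot \frac{1}{21} + \left(49356 + 121 - 6215\right) = \frac{80}{7} + 43262 = \frac{302914}{7}$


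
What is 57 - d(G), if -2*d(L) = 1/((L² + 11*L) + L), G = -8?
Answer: 3647/64 ≈ 56.984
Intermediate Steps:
d(L) = -1/(2*(L² + 12*L)) (d(L) = -1/(2*((L² + 11*L) + L)) = -1/(2*(L² + 12*L)))
57 - d(G) = 57 - (-1)/(2*(-8)*(12 - 8)) = 57 - (-1)*(-1)/(2*8*4) = 57 - 1*1/64 = 57 - 1/64 = 3647/64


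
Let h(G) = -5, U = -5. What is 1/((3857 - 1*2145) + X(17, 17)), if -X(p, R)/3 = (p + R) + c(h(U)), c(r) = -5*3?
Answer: 1/1655 ≈ 0.00060423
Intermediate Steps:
c(r) = -15
X(p, R) = 45 - 3*R - 3*p (X(p, R) = -3*((p + R) - 15) = -3*((R + p) - 15) = -3*(-15 + R + p) = 45 - 3*R - 3*p)
1/((3857 - 1*2145) + X(17, 17)) = 1/((3857 - 1*2145) + (45 - 3*17 - 3*17)) = 1/((3857 - 2145) + (45 - 51 - 51)) = 1/(1712 - 57) = 1/1655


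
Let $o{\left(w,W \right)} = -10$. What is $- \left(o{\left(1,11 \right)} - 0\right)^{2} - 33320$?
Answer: $-33420$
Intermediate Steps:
$- \left(o{\left(1,11 \right)} - 0\right)^{2} - 33320 = - \left(-10 - 0\right)^{2} - 33320 = - \left(-10 + 0\right)^{2} - 33320 = - \left(-10\right)^{2} - 33320 = \left(-1\right) 100 - 33320 = -100 - 33320 = -33420$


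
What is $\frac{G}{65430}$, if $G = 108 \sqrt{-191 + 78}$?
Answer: $\frac{6 i \sqrt{113}}{3635} \approx 0.017546 i$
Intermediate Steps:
$G = 108 i \sqrt{113}$ ($G = 108 \sqrt{-113} = 108 i \sqrt{113} \approx 1148.1 i$)
$\frac{G}{65430} = \frac{108 i \sqrt{113}}{65430} = 108 i \sqrt{113} \cdot \frac{1}{65430} = \frac{6 i \sqrt{113}}{3635}$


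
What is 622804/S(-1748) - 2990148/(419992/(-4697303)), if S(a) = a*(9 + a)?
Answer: 56775952948180193/1697712662 ≈ 3.3443e+7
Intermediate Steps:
622804/S(-1748) - 2990148/(419992/(-4697303)) = 622804/((-1748*(9 - 1748))) - 2990148/(419992/(-4697303)) = 622804/((-1748*(-1739))) - 2990148/(419992*(-1/4697303)) = 622804/3039772 - 2990148/(-419992/4697303) = 622804*(1/3039772) - 2990148*(-4697303/419992) = 155701/759943 + 3511407792711/104998 = 56775952948180193/1697712662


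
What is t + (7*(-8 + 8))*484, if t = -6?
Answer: -6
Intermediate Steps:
t + (7*(-8 + 8))*484 = -6 + (7*(-8 + 8))*484 = -6 + (7*0)*484 = -6 + 0*484 = -6 + 0 = -6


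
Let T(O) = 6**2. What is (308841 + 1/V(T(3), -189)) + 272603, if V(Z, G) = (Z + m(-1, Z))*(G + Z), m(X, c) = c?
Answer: 6405187103/11016 ≈ 5.8144e+5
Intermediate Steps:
T(O) = 36
V(Z, G) = 2*Z*(G + Z) (V(Z, G) = (Z + Z)*(G + Z) = (2*Z)*(G + Z) = 2*Z*(G + Z))
(308841 + 1/V(T(3), -189)) + 272603 = (308841 + 1/(2*36*(-189 + 36))) + 272603 = (308841 + 1/(2*36*(-153))) + 272603 = (308841 + 1/(-11016)) + 272603 = (308841 - 1/11016) + 272603 = 3402192455/11016 + 272603 = 6405187103/11016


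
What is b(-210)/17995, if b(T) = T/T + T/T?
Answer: 2/17995 ≈ 0.00011114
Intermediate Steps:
b(T) = 2 (b(T) = 1 + 1 = 2)
b(-210)/17995 = 2/17995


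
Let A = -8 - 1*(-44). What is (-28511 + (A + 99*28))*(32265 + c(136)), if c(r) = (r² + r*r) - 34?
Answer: -1779238769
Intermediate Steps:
c(r) = -34 + 2*r² (c(r) = (r² + r²) - 34 = 2*r² - 34 = -34 + 2*r²)
A = 36 (A = -8 + 44 = 36)
(-28511 + (A + 99*28))*(32265 + c(136)) = (-28511 + (36 + 99*28))*(32265 + (-34 + 2*136²)) = (-28511 + (36 + 2772))*(32265 + (-34 + 2*18496)) = (-28511 + 2808)*(32265 + (-34 + 36992)) = -25703*(32265 + 36958) = -25703*69223 = -1779238769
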